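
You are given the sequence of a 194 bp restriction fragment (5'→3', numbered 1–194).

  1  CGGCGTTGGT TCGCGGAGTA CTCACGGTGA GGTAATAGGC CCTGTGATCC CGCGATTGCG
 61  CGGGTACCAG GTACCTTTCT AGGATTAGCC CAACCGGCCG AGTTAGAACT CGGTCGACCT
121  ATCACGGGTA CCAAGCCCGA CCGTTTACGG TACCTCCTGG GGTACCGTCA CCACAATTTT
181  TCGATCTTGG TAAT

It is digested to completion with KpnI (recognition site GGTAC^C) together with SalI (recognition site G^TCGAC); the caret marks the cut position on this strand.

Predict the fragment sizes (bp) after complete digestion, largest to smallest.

KpnI sites (GGTACC) start at positions 63, 70, 127, 149, 161.
KpnI cuts after base 5 of each site (before the last base), so after positions 67, 74, 131, 153, 165.
The SalI site (GTCGAC) starts at position 113.
SalI cuts after the first base of each site, so after position 113.
Combined cut positions: 67, 74, 113, 131, 153, 165.
Linear molecule, 6 cuts → 7 fragments:
  1–67 → 67 bp
  68–74 → 7 bp
  75–113 → 39 bp
  114–131 → 18 bp
  132–153 → 22 bp
  154–165 → 12 bp
  166–194 → 29 bp
Sorted largest to smallest: 67, 39, 29, 22, 18, 12, 7 bp.

67, 39, 29, 22, 18, 12, 7 bp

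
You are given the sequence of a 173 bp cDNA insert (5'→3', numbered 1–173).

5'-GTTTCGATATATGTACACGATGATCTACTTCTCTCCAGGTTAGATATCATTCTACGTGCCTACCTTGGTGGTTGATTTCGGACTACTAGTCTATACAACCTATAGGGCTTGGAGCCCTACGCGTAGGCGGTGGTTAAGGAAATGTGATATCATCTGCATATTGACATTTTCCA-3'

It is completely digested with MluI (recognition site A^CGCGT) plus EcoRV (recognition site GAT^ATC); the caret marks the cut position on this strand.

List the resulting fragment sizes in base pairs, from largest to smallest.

74, 45, 29, 25 bp

The MluI site (ACGCGT) starts at position 119.
MluI cuts after the first base of each site, so after position 119.
EcoRV sites (GATATC) start at positions 43, 146.
EcoRV cuts after base 3 of each site, so after positions 45, 148.
Combined cut positions: 45, 119, 148.
Linear molecule, 3 cuts → 4 fragments:
  1–45 → 45 bp
  46–119 → 74 bp
  120–148 → 29 bp
  149–173 → 25 bp
Sorted largest to smallest: 74, 45, 29, 25 bp.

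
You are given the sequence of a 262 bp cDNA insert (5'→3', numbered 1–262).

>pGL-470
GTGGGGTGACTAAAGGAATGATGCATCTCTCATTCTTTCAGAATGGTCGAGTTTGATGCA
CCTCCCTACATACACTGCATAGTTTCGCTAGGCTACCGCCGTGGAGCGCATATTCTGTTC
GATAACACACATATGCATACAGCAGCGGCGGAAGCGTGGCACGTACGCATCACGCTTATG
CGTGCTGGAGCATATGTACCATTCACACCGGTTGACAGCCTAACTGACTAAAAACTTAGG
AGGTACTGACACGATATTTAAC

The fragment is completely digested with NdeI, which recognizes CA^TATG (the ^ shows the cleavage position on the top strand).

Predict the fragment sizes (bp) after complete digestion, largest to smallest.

NdeI sites (CATATG) start at positions 130, 191.
NdeI cuts after base 2 of each site, so after positions 131, 192.
Linear molecule, 2 cuts → 3 fragments:
  1–131 → 131 bp
  132–192 → 61 bp
  193–262 → 70 bp
Sorted largest to smallest: 131, 70, 61 bp.

131, 70, 61 bp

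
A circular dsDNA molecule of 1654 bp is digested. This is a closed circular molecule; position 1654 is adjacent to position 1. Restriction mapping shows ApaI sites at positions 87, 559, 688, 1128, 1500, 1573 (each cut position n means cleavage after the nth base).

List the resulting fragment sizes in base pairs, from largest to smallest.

Circular molecule, 6 cuts → 6 fragments:
  559 − 87 = 472 bp
  688 − 559 = 129 bp
  1128 − 688 = 440 bp
  1500 − 1128 = 372 bp
  1573 − 1500 = 73 bp
  wrap: 1654 − 1573 + 87 = 168 bp
Sorted largest to smallest: 472, 440, 372, 168, 129, 73 bp.

472, 440, 372, 168, 129, 73 bp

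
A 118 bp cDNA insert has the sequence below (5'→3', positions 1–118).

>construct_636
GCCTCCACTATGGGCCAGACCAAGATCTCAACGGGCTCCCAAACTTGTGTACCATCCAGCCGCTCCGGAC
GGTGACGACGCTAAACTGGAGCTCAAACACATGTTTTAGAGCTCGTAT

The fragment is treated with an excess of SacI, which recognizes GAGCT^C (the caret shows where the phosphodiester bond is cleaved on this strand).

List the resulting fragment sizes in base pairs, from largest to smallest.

93, 20, 5 bp

SacI sites (GAGCTC) start at positions 89, 109.
SacI cuts after base 5 of each site (before the last base), so after positions 93, 113.
Linear molecule, 2 cuts → 3 fragments:
  1–93 → 93 bp
  94–113 → 20 bp
  114–118 → 5 bp
Sorted largest to smallest: 93, 20, 5 bp.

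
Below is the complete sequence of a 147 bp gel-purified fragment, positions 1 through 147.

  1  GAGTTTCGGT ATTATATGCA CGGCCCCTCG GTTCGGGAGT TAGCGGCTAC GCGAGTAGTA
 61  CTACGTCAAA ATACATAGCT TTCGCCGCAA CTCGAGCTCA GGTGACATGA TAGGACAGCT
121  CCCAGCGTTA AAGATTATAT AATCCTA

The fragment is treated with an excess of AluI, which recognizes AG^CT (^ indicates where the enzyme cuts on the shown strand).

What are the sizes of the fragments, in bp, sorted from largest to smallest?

AluI sites (AGCT) start at positions 77, 95, 117.
AluI cuts after base 2 of each site, so after positions 78, 96, 118.
Linear molecule, 3 cuts → 4 fragments:
  1–78 → 78 bp
  79–96 → 18 bp
  97–118 → 22 bp
  119–147 → 29 bp
Sorted largest to smallest: 78, 29, 22, 18 bp.

78, 29, 22, 18 bp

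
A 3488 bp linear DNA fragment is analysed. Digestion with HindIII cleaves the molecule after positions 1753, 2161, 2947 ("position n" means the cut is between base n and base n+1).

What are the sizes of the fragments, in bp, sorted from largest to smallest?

1753, 786, 541, 408 bp

Linear molecule, 3 cuts → 4 fragments:
  1753 − 0 = 1753 bp
  2161 − 1753 = 408 bp
  2947 − 2161 = 786 bp
  3488 − 2947 = 541 bp
Sorted largest to smallest: 1753, 786, 541, 408 bp.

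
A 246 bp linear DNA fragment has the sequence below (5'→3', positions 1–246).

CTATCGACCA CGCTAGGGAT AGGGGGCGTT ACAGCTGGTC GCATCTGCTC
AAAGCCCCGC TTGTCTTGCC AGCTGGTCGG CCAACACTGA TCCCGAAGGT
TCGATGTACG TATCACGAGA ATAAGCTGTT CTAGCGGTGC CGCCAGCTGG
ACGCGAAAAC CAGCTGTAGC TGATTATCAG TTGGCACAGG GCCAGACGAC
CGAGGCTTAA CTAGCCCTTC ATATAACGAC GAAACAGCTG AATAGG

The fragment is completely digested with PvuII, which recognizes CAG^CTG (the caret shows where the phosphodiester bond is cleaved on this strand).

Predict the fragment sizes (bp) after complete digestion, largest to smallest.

PvuII sites (CAGCTG) start at positions 32, 70, 144, 161, 235.
PvuII cuts after base 3 of each site, so after positions 34, 72, 146, 163, 237.
Linear molecule, 5 cuts → 6 fragments:
  1–34 → 34 bp
  35–72 → 38 bp
  73–146 → 74 bp
  147–163 → 17 bp
  164–237 → 74 bp
  238–246 → 9 bp
Sorted largest to smallest: 74, 74, 38, 34, 17, 9 bp.

74, 74, 38, 34, 17, 9 bp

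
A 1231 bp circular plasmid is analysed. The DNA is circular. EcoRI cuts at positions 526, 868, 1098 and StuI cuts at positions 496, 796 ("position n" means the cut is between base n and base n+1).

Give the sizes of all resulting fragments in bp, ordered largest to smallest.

629, 270, 230, 72, 30 bp

Combined cut positions (sorted): 496, 526, 796, 868, 1098.
Circular molecule, 5 cuts → 5 fragments:
  526 − 496 = 30 bp
  796 − 526 = 270 bp
  868 − 796 = 72 bp
  1098 − 868 = 230 bp
  wrap: 1231 − 1098 + 496 = 629 bp
Sorted largest to smallest: 629, 270, 230, 72, 30 bp.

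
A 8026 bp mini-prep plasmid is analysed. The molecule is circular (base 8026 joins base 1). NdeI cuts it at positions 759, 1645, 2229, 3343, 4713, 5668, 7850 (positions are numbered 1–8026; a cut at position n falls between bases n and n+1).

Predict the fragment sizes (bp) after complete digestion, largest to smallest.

2182, 1370, 1114, 955, 935, 886, 584 bp

Circular molecule, 7 cuts → 7 fragments:
  1645 − 759 = 886 bp
  2229 − 1645 = 584 bp
  3343 − 2229 = 1114 bp
  4713 − 3343 = 1370 bp
  5668 − 4713 = 955 bp
  7850 − 5668 = 2182 bp
  wrap: 8026 − 7850 + 759 = 935 bp
Sorted largest to smallest: 2182, 1370, 1114, 955, 935, 886, 584 bp.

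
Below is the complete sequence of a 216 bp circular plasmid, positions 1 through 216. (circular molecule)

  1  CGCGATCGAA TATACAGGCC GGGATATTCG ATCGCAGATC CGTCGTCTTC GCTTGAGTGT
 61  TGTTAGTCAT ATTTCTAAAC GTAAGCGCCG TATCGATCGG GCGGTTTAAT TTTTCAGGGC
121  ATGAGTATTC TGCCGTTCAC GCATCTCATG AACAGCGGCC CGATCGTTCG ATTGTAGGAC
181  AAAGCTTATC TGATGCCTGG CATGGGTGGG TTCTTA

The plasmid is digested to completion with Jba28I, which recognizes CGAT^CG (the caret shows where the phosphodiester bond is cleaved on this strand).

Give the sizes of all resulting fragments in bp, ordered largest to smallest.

Jba28I sites (CGATCG) start at positions 3, 29, 94, 161.
Jba28I cuts after base 4 of each site, so after positions 6, 32, 97, 164.
Circular molecule, 4 cuts → 4 fragments:
  7–32 → 26 bp
  33–97 → 65 bp
  98–164 → 67 bp
  165–216 then 1–6 → 52 + 6 = 58 bp
Sorted largest to smallest: 67, 65, 58, 26 bp.

67, 65, 58, 26 bp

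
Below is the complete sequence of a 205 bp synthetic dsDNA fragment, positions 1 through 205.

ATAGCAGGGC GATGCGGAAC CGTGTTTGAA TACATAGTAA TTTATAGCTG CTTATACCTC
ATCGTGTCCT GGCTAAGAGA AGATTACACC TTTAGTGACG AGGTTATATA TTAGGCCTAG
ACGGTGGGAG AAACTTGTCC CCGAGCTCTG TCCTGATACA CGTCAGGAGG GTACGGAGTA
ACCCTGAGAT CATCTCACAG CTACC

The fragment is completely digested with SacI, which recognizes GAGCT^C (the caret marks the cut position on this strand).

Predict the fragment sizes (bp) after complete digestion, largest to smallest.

The SacI site (GAGCTC) starts at position 143.
SacI cuts after base 5 of each site (before the last base), so after position 147.
Linear molecule, 1 cut → 2 fragments:
  1–147 → 147 bp
  148–205 → 58 bp
Sorted largest to smallest: 147, 58 bp.

147, 58 bp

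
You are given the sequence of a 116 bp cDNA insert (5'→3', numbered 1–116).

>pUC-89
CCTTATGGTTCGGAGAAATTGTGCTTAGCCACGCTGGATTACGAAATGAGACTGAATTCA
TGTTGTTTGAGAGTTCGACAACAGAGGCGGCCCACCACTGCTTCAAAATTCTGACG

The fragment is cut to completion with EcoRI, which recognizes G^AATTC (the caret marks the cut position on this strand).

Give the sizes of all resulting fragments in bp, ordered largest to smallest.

62, 54 bp

The EcoRI site (GAATTC) starts at position 54.
EcoRI cuts after the first base of each site, so after position 54.
Linear molecule, 1 cut → 2 fragments:
  1–54 → 54 bp
  55–116 → 62 bp
Sorted largest to smallest: 62, 54 bp.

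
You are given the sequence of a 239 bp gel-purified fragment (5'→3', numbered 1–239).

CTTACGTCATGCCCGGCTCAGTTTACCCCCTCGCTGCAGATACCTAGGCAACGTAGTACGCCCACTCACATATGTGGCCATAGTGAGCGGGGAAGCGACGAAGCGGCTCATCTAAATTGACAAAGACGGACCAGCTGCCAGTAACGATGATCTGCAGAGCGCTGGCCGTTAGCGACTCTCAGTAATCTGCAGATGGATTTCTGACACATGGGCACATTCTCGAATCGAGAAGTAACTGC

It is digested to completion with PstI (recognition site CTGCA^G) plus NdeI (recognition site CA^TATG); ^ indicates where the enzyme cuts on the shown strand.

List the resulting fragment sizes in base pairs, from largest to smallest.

86, 48, 38, 35, 32 bp

PstI sites (CTGCAG) start at positions 34, 152, 187.
PstI cuts after base 5 of each site (before the last base), so after positions 38, 156, 191.
The NdeI site (CATATG) starts at position 69.
NdeI cuts after base 2 of each site, so after position 70.
Combined cut positions: 38, 70, 156, 191.
Linear molecule, 4 cuts → 5 fragments:
  1–38 → 38 bp
  39–70 → 32 bp
  71–156 → 86 bp
  157–191 → 35 bp
  192–239 → 48 bp
Sorted largest to smallest: 86, 48, 38, 35, 32 bp.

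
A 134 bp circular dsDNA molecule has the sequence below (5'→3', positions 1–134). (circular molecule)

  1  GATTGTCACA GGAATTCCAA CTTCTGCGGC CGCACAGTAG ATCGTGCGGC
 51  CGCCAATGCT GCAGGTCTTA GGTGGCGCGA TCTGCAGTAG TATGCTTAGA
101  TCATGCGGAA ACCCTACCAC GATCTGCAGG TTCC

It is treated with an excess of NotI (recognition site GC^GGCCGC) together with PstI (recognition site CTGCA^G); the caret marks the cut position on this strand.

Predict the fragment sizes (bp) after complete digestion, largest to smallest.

NotI sites (GCGGCCGC) start at positions 26, 46.
NotI cuts after base 2 of each site, so after positions 27, 47.
PstI sites (CTGCAG) start at positions 59, 82, 124.
PstI cuts after base 5 of each site (before the last base), so after positions 63, 86, 128.
Combined cut positions: 27, 47, 63, 86, 128.
Circular molecule, 5 cuts → 5 fragments:
  28–47 → 20 bp
  48–63 → 16 bp
  64–86 → 23 bp
  87–128 → 42 bp
  129–134 then 1–27 → 6 + 27 = 33 bp
Sorted largest to smallest: 42, 33, 23, 20, 16 bp.

42, 33, 23, 20, 16 bp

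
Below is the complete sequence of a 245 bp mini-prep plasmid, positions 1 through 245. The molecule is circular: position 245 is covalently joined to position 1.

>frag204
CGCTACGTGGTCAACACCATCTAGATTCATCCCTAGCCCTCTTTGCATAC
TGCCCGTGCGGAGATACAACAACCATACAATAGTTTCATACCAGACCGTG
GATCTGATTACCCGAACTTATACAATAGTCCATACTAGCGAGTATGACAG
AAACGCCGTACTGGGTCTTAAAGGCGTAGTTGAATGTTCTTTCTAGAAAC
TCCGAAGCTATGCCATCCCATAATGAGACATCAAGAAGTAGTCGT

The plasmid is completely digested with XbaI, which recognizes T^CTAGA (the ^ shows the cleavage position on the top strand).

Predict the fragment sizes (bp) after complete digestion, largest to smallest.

172, 73 bp

XbaI sites (TCTAGA) start at positions 20, 192.
XbaI cuts after the first base of each site, so after positions 20, 192.
Circular molecule, 2 cuts → 2 fragments:
  21–192 → 172 bp
  193–245 then 1–20 → 53 + 20 = 73 bp
Sorted largest to smallest: 172, 73 bp.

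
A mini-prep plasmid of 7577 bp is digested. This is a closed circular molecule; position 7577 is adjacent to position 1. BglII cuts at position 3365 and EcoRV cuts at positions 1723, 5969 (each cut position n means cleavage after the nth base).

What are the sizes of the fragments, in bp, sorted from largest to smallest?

3331, 2604, 1642 bp

Combined cut positions (sorted): 1723, 3365, 5969.
Circular molecule, 3 cuts → 3 fragments:
  3365 − 1723 = 1642 bp
  5969 − 3365 = 2604 bp
  wrap: 7577 − 5969 + 1723 = 3331 bp
Sorted largest to smallest: 3331, 2604, 1642 bp.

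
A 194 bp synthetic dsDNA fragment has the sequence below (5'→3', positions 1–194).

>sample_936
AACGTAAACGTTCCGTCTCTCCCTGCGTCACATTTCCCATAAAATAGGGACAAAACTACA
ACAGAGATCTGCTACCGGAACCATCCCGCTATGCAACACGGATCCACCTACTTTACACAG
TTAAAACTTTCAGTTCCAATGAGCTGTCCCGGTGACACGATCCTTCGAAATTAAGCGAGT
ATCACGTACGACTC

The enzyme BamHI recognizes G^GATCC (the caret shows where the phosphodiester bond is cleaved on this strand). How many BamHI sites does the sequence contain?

1

GGATCC occurs starting at position 100.
BamHI cuts at 1 site.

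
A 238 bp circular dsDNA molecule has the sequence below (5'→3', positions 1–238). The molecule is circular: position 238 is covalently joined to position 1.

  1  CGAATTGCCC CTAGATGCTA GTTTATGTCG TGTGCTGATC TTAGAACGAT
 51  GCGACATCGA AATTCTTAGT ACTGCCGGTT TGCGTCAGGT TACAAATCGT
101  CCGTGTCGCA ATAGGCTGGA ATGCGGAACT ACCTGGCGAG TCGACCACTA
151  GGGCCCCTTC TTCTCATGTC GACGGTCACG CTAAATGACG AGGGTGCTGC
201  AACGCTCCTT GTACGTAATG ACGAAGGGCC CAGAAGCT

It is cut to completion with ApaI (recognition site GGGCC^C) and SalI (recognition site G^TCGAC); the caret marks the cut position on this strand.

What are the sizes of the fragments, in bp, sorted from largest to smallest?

148, 62, 15, 13 bp

ApaI sites (GGGCCC) start at positions 151, 226.
ApaI cuts after base 5 of each site (before the last base), so after positions 155, 230.
SalI sites (GTCGAC) start at positions 140, 168.
SalI cuts after the first base of each site, so after positions 140, 168.
Combined cut positions: 140, 155, 168, 230.
Circular molecule, 4 cuts → 4 fragments:
  141–155 → 15 bp
  156–168 → 13 bp
  169–230 → 62 bp
  231–238 then 1–140 → 8 + 140 = 148 bp
Sorted largest to smallest: 148, 62, 15, 13 bp.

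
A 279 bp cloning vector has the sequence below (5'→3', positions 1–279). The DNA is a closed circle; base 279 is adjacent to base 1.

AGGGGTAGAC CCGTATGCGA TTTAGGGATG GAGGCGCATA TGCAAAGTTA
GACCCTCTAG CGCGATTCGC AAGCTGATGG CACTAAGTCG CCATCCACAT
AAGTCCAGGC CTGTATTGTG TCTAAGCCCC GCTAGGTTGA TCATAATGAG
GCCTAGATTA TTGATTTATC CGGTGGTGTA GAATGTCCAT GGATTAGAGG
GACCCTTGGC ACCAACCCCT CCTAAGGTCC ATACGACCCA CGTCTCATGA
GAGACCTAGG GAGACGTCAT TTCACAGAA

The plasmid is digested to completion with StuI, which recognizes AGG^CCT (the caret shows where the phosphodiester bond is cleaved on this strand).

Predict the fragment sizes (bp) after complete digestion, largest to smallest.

StuI sites (AGGCCT) start at positions 107, 149.
StuI cuts after base 3 of each site, so after positions 109, 151.
Circular molecule, 2 cuts → 2 fragments:
  110–151 → 42 bp
  152–279 then 1–109 → 128 + 109 = 237 bp
Sorted largest to smallest: 237, 42 bp.

237, 42 bp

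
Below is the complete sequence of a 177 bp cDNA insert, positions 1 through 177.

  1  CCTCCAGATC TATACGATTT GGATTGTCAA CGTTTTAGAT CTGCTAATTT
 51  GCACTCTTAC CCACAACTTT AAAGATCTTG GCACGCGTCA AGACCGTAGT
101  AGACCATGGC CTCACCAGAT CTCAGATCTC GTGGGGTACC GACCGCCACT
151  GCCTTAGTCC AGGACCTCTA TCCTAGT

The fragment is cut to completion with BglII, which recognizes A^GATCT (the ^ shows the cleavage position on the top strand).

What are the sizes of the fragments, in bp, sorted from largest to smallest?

BglII sites (AGATCT) start at positions 6, 37, 73, 117, 124.
BglII cuts after the first base of each site, so after positions 6, 37, 73, 117, 124.
Linear molecule, 5 cuts → 6 fragments:
  1–6 → 6 bp
  7–37 → 31 bp
  38–73 → 36 bp
  74–117 → 44 bp
  118–124 → 7 bp
  125–177 → 53 bp
Sorted largest to smallest: 53, 44, 36, 31, 7, 6 bp.

53, 44, 36, 31, 7, 6 bp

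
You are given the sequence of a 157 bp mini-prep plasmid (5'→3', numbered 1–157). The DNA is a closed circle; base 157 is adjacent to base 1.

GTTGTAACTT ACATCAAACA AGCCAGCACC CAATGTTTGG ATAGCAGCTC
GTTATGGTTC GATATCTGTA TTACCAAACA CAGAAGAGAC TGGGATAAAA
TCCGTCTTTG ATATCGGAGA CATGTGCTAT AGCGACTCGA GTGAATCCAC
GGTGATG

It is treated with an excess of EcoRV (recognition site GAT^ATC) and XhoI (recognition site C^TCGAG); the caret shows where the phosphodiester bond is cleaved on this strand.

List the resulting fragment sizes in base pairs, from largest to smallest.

EcoRV sites (GATATC) start at positions 61, 110.
EcoRV cuts after base 3 of each site, so after positions 63, 112.
The XhoI site (CTCGAG) starts at position 136.
XhoI cuts after the first base of each site, so after position 136.
Combined cut positions: 63, 112, 136.
Circular molecule, 3 cuts → 3 fragments:
  64–112 → 49 bp
  113–136 → 24 bp
  137–157 then 1–63 → 21 + 63 = 84 bp
Sorted largest to smallest: 84, 49, 24 bp.

84, 49, 24 bp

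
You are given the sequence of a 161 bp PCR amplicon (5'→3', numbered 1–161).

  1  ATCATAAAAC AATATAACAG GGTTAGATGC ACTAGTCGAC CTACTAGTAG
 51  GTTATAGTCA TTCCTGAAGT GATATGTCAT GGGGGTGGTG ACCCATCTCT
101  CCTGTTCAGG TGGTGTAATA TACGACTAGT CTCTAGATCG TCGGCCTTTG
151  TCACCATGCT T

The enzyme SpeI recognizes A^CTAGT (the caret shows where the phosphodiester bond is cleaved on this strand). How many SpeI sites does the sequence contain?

3

ACTAGT occurs starting at positions 31, 43, 125.
SpeI cuts at 3 sites.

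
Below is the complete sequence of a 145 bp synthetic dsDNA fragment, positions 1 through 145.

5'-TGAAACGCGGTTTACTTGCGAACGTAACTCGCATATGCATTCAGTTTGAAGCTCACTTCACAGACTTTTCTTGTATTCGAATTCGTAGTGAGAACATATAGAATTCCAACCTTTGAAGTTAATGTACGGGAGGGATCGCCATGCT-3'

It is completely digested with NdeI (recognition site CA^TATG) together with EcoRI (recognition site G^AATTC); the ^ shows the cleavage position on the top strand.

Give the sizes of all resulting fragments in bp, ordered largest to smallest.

46, 44, 33, 22 bp

The NdeI site (CATATG) starts at position 32.
NdeI cuts after base 2 of each site, so after position 33.
EcoRI sites (GAATTC) start at positions 79, 101.
EcoRI cuts after the first base of each site, so after positions 79, 101.
Combined cut positions: 33, 79, 101.
Linear molecule, 3 cuts → 4 fragments:
  1–33 → 33 bp
  34–79 → 46 bp
  80–101 → 22 bp
  102–145 → 44 bp
Sorted largest to smallest: 46, 44, 33, 22 bp.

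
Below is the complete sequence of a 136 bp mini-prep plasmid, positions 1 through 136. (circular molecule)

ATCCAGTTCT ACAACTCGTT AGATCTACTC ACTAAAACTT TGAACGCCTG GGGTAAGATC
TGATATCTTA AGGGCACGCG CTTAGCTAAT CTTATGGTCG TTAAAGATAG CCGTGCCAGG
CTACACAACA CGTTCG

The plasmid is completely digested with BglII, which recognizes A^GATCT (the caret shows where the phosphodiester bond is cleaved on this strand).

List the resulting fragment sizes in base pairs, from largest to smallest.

101, 35 bp

BglII sites (AGATCT) start at positions 21, 56.
BglII cuts after the first base of each site, so after positions 21, 56.
Circular molecule, 2 cuts → 2 fragments:
  22–56 → 35 bp
  57–136 then 1–21 → 80 + 21 = 101 bp
Sorted largest to smallest: 101, 35 bp.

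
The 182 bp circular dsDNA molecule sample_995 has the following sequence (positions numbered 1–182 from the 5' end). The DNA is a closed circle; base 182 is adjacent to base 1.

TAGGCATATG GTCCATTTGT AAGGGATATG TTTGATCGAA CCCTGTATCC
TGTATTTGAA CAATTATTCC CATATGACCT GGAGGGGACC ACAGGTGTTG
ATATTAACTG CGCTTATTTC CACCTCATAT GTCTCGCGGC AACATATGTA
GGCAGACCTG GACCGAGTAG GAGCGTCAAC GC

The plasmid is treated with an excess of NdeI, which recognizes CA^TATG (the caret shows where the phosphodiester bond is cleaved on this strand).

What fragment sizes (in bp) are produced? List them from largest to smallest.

NdeI sites (CATATG) start at positions 5, 71, 126, 143.
NdeI cuts after base 2 of each site, so after positions 6, 72, 127, 144.
Circular molecule, 4 cuts → 4 fragments:
  7–72 → 66 bp
  73–127 → 55 bp
  128–144 → 17 bp
  145–182 then 1–6 → 38 + 6 = 44 bp
Sorted largest to smallest: 66, 55, 44, 17 bp.

66, 55, 44, 17 bp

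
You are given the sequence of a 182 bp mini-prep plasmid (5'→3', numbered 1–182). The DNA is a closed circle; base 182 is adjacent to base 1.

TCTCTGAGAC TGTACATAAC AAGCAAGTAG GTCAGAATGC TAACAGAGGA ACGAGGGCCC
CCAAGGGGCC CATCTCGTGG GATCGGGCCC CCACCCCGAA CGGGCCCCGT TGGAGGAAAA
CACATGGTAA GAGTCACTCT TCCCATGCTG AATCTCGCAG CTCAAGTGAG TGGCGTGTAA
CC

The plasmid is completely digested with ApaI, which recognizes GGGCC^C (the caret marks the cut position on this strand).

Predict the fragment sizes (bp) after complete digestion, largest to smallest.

ApaI sites (GGGCCC) start at positions 55, 66, 85, 102.
ApaI cuts after base 5 of each site (before the last base), so after positions 59, 70, 89, 106.
Circular molecule, 4 cuts → 4 fragments:
  60–70 → 11 bp
  71–89 → 19 bp
  90–106 → 17 bp
  107–182 then 1–59 → 76 + 59 = 135 bp
Sorted largest to smallest: 135, 19, 17, 11 bp.

135, 19, 17, 11 bp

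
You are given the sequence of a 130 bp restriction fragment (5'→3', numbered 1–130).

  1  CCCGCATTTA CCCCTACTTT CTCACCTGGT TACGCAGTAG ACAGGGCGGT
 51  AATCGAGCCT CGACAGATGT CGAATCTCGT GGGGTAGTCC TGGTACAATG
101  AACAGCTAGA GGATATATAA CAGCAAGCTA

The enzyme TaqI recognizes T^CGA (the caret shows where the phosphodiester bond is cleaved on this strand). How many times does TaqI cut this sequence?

3

TCGA occurs starting at positions 53, 60, 70.
TaqI cuts at 3 sites.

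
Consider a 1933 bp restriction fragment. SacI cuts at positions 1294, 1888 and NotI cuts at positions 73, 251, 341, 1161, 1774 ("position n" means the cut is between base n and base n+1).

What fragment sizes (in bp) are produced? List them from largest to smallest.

Combined cut positions (sorted): 73, 251, 341, 1161, 1294, 1774, 1888.
Linear molecule, 7 cuts → 8 fragments:
  73 − 0 = 73 bp
  251 − 73 = 178 bp
  341 − 251 = 90 bp
  1161 − 341 = 820 bp
  1294 − 1161 = 133 bp
  1774 − 1294 = 480 bp
  1888 − 1774 = 114 bp
  1933 − 1888 = 45 bp
Sorted largest to smallest: 820, 480, 178, 133, 114, 90, 73, 45 bp.

820, 480, 178, 133, 114, 90, 73, 45 bp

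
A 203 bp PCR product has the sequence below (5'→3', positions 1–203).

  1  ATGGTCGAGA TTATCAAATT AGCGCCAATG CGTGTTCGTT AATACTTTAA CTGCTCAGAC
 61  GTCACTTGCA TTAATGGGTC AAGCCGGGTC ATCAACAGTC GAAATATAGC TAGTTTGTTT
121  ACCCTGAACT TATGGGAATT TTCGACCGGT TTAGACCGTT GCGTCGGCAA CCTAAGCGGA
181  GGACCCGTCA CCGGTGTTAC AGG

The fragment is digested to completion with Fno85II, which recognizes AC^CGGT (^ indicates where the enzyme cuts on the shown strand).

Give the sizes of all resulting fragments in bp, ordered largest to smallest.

Fno85II sites (ACCGGT) start at positions 145, 190.
Fno85II cuts after base 2 of each site, so after positions 146, 191.
Linear molecule, 2 cuts → 3 fragments:
  1–146 → 146 bp
  147–191 → 45 bp
  192–203 → 12 bp
Sorted largest to smallest: 146, 45, 12 bp.

146, 45, 12 bp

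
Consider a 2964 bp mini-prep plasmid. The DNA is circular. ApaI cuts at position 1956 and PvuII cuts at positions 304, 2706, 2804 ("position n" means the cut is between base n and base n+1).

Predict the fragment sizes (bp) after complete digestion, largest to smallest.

1652, 750, 464, 98 bp

Combined cut positions (sorted): 304, 1956, 2706, 2804.
Circular molecule, 4 cuts → 4 fragments:
  1956 − 304 = 1652 bp
  2706 − 1956 = 750 bp
  2804 − 2706 = 98 bp
  wrap: 2964 − 2804 + 304 = 464 bp
Sorted largest to smallest: 1652, 750, 464, 98 bp.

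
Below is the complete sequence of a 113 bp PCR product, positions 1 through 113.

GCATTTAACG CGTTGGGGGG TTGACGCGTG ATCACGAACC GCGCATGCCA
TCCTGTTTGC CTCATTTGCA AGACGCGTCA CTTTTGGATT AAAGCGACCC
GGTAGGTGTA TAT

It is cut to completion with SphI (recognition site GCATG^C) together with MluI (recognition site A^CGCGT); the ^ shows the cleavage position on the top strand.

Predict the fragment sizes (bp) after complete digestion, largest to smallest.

40, 26, 23, 16, 8 bp

The SphI site (GCATGC) starts at position 43.
SphI cuts after base 5 of each site (before the last base), so after position 47.
MluI sites (ACGCGT) start at positions 8, 24, 73.
MluI cuts after the first base of each site, so after positions 8, 24, 73.
Combined cut positions: 8, 24, 47, 73.
Linear molecule, 4 cuts → 5 fragments:
  1–8 → 8 bp
  9–24 → 16 bp
  25–47 → 23 bp
  48–73 → 26 bp
  74–113 → 40 bp
Sorted largest to smallest: 40, 26, 23, 16, 8 bp.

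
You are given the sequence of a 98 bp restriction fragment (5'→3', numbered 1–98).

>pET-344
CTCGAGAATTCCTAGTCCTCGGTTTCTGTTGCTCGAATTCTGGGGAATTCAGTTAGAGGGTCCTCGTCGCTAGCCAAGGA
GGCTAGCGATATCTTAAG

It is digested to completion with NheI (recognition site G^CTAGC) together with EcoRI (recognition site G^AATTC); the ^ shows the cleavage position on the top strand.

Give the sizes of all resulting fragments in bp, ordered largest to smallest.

29, 24, 16, 13, 10, 6 bp

NheI sites (GCTAGC) start at positions 69, 82.
NheI cuts after the first base of each site, so after positions 69, 82.
EcoRI sites (GAATTC) start at positions 6, 35, 45.
EcoRI cuts after the first base of each site, so after positions 6, 35, 45.
Combined cut positions: 6, 35, 45, 69, 82.
Linear molecule, 5 cuts → 6 fragments:
  1–6 → 6 bp
  7–35 → 29 bp
  36–45 → 10 bp
  46–69 → 24 bp
  70–82 → 13 bp
  83–98 → 16 bp
Sorted largest to smallest: 29, 24, 16, 13, 10, 6 bp.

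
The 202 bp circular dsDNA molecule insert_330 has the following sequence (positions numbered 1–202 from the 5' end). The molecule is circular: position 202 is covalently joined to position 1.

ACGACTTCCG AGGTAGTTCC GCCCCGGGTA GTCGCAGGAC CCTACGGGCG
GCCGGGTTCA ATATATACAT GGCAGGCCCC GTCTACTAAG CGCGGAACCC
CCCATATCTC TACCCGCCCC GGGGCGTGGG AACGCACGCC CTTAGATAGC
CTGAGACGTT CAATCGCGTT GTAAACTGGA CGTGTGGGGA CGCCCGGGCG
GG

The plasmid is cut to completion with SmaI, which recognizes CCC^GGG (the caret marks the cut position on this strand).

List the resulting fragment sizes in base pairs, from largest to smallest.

SmaI sites (CCCGGG) start at positions 23, 118, 193.
SmaI cuts after base 3 of each site, so after positions 25, 120, 195.
Circular molecule, 3 cuts → 3 fragments:
  26–120 → 95 bp
  121–195 → 75 bp
  196–202 then 1–25 → 7 + 25 = 32 bp
Sorted largest to smallest: 95, 75, 32 bp.

95, 75, 32 bp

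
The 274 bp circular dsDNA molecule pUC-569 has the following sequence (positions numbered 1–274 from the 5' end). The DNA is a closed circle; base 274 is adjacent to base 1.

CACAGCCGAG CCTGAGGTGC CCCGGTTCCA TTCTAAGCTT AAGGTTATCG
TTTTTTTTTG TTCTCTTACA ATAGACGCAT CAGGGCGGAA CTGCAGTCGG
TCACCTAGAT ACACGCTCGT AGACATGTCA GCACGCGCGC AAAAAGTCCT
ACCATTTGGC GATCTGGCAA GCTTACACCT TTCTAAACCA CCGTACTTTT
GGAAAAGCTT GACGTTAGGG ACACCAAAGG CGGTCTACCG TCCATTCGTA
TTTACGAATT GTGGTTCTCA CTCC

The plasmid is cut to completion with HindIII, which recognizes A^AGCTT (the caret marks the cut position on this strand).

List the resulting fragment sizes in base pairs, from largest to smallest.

HindIII sites (AAGCTT) start at positions 35, 169, 205.
HindIII cuts after the first base of each site, so after positions 35, 169, 205.
Circular molecule, 3 cuts → 3 fragments:
  36–169 → 134 bp
  170–205 → 36 bp
  206–274 then 1–35 → 69 + 35 = 104 bp
Sorted largest to smallest: 134, 104, 36 bp.

134, 104, 36 bp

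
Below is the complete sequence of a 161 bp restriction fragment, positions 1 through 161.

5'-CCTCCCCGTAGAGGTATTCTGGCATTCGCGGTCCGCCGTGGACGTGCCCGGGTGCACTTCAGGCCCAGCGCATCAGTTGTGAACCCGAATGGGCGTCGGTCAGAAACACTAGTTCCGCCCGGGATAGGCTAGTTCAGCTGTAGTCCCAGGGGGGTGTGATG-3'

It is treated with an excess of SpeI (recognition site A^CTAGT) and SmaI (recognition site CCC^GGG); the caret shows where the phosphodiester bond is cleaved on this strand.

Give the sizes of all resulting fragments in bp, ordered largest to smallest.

59, 49, 41, 12 bp

The SpeI site (ACTAGT) starts at position 108.
SpeI cuts after the first base of each site, so after position 108.
SmaI sites (CCCGGG) start at positions 47, 118.
SmaI cuts after base 3 of each site, so after positions 49, 120.
Combined cut positions: 49, 108, 120.
Linear molecule, 3 cuts → 4 fragments:
  1–49 → 49 bp
  50–108 → 59 bp
  109–120 → 12 bp
  121–161 → 41 bp
Sorted largest to smallest: 59, 49, 41, 12 bp.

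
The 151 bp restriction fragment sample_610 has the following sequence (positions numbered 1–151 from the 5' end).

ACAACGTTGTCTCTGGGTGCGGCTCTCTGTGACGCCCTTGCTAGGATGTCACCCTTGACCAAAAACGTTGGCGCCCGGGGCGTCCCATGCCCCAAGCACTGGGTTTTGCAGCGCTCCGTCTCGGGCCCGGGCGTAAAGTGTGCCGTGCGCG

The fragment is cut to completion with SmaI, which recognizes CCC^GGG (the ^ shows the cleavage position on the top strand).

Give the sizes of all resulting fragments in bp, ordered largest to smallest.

76, 52, 23 bp

SmaI sites (CCCGGG) start at positions 74, 126.
SmaI cuts after base 3 of each site, so after positions 76, 128.
Linear molecule, 2 cuts → 3 fragments:
  1–76 → 76 bp
  77–128 → 52 bp
  129–151 → 23 bp
Sorted largest to smallest: 76, 52, 23 bp.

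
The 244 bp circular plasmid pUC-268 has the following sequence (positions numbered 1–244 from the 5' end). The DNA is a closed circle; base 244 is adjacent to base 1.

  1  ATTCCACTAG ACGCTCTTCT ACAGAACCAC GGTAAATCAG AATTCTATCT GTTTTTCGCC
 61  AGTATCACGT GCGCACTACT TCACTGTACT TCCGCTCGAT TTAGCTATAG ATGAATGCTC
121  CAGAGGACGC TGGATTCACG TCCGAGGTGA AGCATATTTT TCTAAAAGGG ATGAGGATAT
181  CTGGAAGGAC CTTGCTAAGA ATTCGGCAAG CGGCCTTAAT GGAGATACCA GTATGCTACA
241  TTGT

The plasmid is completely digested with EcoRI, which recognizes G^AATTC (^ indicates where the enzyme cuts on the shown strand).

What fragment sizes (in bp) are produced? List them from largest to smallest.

159, 85 bp

EcoRI sites (GAATTC) start at positions 40, 199.
EcoRI cuts after the first base of each site, so after positions 40, 199.
Circular molecule, 2 cuts → 2 fragments:
  41–199 → 159 bp
  200–244 then 1–40 → 45 + 40 = 85 bp
Sorted largest to smallest: 159, 85 bp.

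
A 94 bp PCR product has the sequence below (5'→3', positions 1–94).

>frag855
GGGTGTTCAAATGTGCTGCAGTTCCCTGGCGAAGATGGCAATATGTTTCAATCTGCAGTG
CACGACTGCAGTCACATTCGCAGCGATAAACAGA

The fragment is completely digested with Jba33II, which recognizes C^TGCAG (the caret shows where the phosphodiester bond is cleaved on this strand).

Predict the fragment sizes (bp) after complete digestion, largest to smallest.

37, 28, 16, 13 bp

Jba33II sites (CTGCAG) start at positions 16, 53, 66.
Jba33II cuts after the first base of each site, so after positions 16, 53, 66.
Linear molecule, 3 cuts → 4 fragments:
  1–16 → 16 bp
  17–53 → 37 bp
  54–66 → 13 bp
  67–94 → 28 bp
Sorted largest to smallest: 37, 28, 16, 13 bp.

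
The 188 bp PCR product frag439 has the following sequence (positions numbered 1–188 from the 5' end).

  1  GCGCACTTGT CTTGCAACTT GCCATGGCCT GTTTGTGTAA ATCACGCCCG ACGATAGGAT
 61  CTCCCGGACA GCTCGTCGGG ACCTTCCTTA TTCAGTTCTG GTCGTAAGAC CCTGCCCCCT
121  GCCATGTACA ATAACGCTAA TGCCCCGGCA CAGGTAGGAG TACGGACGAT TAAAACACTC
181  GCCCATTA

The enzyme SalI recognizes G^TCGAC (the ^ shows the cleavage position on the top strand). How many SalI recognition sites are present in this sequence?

0

No occurrence of GTCGAC is present in the sequence.
SalI does not cut: 0 sites.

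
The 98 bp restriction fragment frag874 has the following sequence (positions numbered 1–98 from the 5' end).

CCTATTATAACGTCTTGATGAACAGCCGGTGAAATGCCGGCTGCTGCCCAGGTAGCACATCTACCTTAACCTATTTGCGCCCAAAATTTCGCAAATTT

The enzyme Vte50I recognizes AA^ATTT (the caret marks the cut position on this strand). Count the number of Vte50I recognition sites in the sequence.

2

AAATTT occurs starting at positions 84, 93.
Vte50I cuts at 2 sites.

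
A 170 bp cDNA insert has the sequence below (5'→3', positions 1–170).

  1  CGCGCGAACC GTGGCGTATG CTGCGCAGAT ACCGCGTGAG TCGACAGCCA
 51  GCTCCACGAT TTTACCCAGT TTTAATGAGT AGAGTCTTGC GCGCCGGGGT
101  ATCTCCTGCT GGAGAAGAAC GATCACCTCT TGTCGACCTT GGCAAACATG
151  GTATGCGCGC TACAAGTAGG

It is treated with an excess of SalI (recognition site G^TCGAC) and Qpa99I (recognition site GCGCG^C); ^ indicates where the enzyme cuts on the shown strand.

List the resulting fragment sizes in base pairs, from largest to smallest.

SalI sites (GTCGAC) start at positions 40, 132.
SalI cuts after the first base of each site, so after positions 40, 132.
Qpa99I sites (GCGCGC) start at positions 89, 155.
Qpa99I cuts after base 5 of each site (before the last base), so after positions 93, 159.
Combined cut positions: 40, 93, 132, 159.
Linear molecule, 4 cuts → 5 fragments:
  1–40 → 40 bp
  41–93 → 53 bp
  94–132 → 39 bp
  133–159 → 27 bp
  160–170 → 11 bp
Sorted largest to smallest: 53, 40, 39, 27, 11 bp.

53, 40, 39, 27, 11 bp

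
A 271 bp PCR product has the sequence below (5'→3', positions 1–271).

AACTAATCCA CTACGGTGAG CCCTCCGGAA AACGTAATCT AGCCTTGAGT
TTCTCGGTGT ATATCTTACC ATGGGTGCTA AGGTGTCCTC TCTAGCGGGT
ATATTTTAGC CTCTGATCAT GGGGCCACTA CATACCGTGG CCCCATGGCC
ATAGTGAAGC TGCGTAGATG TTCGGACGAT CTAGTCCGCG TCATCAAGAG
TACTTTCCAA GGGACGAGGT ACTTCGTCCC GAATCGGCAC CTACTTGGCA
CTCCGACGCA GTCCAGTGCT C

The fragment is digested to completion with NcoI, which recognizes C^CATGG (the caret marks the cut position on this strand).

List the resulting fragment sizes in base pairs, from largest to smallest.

128, 74, 69 bp

NcoI sites (CCATGG) start at positions 69, 143.
NcoI cuts after the first base of each site, so after positions 69, 143.
Linear molecule, 2 cuts → 3 fragments:
  1–69 → 69 bp
  70–143 → 74 bp
  144–271 → 128 bp
Sorted largest to smallest: 128, 74, 69 bp.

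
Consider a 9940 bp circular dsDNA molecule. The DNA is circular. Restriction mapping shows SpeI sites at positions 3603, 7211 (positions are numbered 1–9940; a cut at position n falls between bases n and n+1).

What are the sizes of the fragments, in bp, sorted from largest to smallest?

6332, 3608 bp

Circular molecule, 2 cuts → 2 fragments:
  7211 − 3603 = 3608 bp
  wrap: 9940 − 7211 + 3603 = 6332 bp
Sorted largest to smallest: 6332, 3608 bp.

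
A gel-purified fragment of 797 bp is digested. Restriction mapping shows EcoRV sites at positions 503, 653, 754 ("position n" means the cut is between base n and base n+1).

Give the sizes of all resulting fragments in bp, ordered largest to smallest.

Linear molecule, 3 cuts → 4 fragments:
  503 − 0 = 503 bp
  653 − 503 = 150 bp
  754 − 653 = 101 bp
  797 − 754 = 43 bp
Sorted largest to smallest: 503, 150, 101, 43 bp.

503, 150, 101, 43 bp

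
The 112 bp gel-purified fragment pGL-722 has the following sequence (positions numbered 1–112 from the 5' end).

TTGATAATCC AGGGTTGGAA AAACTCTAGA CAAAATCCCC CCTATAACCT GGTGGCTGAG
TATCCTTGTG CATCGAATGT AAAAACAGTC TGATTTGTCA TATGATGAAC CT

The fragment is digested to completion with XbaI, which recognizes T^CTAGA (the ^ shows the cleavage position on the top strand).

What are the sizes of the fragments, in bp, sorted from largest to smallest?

87, 25 bp

The XbaI site (TCTAGA) starts at position 25.
XbaI cuts after the first base of each site, so after position 25.
Linear molecule, 1 cut → 2 fragments:
  1–25 → 25 bp
  26–112 → 87 bp
Sorted largest to smallest: 87, 25 bp.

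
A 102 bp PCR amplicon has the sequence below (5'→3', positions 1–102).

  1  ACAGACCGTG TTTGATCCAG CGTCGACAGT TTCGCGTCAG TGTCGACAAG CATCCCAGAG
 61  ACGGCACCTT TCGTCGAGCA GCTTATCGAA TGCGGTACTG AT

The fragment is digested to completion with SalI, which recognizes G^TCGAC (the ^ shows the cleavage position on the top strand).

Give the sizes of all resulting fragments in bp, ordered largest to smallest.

60, 22, 20 bp

SalI sites (GTCGAC) start at positions 22, 42.
SalI cuts after the first base of each site, so after positions 22, 42.
Linear molecule, 2 cuts → 3 fragments:
  1–22 → 22 bp
  23–42 → 20 bp
  43–102 → 60 bp
Sorted largest to smallest: 60, 22, 20 bp.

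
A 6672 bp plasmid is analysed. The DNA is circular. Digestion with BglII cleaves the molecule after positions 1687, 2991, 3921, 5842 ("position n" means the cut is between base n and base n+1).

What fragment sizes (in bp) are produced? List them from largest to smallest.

Circular molecule, 4 cuts → 4 fragments:
  2991 − 1687 = 1304 bp
  3921 − 2991 = 930 bp
  5842 − 3921 = 1921 bp
  wrap: 6672 − 5842 + 1687 = 2517 bp
Sorted largest to smallest: 2517, 1921, 1304, 930 bp.

2517, 1921, 1304, 930 bp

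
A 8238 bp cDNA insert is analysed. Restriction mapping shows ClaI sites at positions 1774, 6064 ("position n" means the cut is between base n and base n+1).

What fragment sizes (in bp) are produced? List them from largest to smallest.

4290, 2174, 1774 bp

Linear molecule, 2 cuts → 3 fragments:
  1774 − 0 = 1774 bp
  6064 − 1774 = 4290 bp
  8238 − 6064 = 2174 bp
Sorted largest to smallest: 4290, 2174, 1774 bp.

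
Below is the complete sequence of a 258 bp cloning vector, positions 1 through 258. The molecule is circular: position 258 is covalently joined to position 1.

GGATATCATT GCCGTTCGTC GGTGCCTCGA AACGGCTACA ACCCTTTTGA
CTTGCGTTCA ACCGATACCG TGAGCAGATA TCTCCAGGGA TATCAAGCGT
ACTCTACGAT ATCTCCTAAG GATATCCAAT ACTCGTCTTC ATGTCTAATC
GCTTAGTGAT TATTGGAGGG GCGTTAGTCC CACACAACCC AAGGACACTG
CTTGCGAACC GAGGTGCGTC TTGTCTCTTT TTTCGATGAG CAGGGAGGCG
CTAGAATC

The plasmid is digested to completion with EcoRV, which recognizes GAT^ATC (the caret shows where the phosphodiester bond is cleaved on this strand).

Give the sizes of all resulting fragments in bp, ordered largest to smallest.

EcoRV sites (GATATC) start at positions 2, 77, 89, 108, 121.
EcoRV cuts after base 3 of each site, so after positions 4, 79, 91, 110, 123.
Circular molecule, 5 cuts → 5 fragments:
  5–79 → 75 bp
  80–91 → 12 bp
  92–110 → 19 bp
  111–123 → 13 bp
  124–258 then 1–4 → 135 + 4 = 139 bp
Sorted largest to smallest: 139, 75, 19, 13, 12 bp.

139, 75, 19, 13, 12 bp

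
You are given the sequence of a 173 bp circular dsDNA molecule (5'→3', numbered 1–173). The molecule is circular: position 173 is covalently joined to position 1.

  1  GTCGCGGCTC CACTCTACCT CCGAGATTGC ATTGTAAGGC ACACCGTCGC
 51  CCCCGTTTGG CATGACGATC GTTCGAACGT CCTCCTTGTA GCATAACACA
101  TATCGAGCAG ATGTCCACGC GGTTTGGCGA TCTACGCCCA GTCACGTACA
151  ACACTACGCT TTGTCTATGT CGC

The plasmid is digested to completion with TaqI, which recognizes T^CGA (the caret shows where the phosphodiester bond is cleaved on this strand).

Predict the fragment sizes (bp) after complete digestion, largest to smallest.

143, 30 bp

TaqI sites (TCGA) start at positions 73, 103.
TaqI cuts after the first base of each site, so after positions 73, 103.
Circular molecule, 2 cuts → 2 fragments:
  74–103 → 30 bp
  104–173 then 1–73 → 70 + 73 = 143 bp
Sorted largest to smallest: 143, 30 bp.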